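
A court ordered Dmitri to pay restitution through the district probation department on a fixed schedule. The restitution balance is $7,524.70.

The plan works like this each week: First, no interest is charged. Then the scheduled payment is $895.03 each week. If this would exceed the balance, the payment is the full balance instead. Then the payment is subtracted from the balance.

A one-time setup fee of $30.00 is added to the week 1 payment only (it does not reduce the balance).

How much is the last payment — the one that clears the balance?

Week 1: opening $7,524.70; payment $895.03 (+ $30.00 fee); balance $6,629.67
Week 2: opening $6,629.67; payment $895.03; balance $5,734.64
Week 3: opening $5,734.64; payment $895.03; balance $4,839.61
Week 4: opening $4,839.61; payment $895.03; balance $3,944.58
Week 5: opening $3,944.58; payment $895.03; balance $3,049.55
Week 6: opening $3,049.55; payment $895.03; balance $2,154.52
Week 7: opening $2,154.52; payment $895.03; balance $1,259.49
Week 8: opening $1,259.49; payment $895.03; balance $364.46
Week 9: opening $364.46; payment $364.46; balance $0.00

$364.46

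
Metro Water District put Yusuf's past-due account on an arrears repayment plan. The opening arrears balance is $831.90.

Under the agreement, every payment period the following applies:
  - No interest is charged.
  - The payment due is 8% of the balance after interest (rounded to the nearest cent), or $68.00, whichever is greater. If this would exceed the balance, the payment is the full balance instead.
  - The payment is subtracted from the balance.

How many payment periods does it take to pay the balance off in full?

13

Payment period 1: $831.90 − $68.00 → $763.90
Payment period 2: $763.90 − $68.00 → $695.90
Payment period 3: $695.90 − $68.00 → $627.90
Payment period 4: $627.90 − $68.00 → $559.90
Payment period 5: $559.90 − $68.00 → $491.90
Payment period 6: $491.90 − $68.00 → $423.90
Payment period 7: $423.90 − $68.00 → $355.90
Payment period 8: $355.90 − $68.00 → $287.90
Payment period 9: $287.90 − $68.00 → $219.90
Payment period 10: $219.90 − $68.00 → $151.90
Payment period 11: $151.90 − $68.00 → $83.90
Payment period 12: $83.90 − $68.00 → $15.90
Payment period 13: $15.90 − $15.90 → $0.00
Balance reaches $0.00 in payment period 13.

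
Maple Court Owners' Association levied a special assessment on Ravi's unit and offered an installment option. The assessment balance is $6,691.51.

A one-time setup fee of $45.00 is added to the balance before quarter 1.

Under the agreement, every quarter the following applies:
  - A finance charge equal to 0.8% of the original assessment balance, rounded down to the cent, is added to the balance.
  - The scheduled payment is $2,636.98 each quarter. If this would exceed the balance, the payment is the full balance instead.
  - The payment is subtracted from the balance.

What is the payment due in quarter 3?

Quarter 1: $6,736.51 +$53.53 interest = $6,790.04; pay $2,636.98 → $4,153.06
Quarter 2: $4,153.06 +$53.53 interest = $4,206.59; pay $2,636.98 → $1,569.61
Quarter 3: $1,569.61 +$53.53 interest = $1,623.14; pay $1,623.14 → $0.00

$1,623.14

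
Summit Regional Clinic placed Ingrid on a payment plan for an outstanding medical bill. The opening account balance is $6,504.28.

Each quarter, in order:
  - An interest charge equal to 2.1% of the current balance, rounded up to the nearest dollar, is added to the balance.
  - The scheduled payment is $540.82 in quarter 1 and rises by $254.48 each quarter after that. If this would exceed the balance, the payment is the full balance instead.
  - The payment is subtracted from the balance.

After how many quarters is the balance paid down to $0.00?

7

Quarter 1: $6,504.28 +$137.00 interest = $6,641.28; pay $540.82 → $6,100.46
Quarter 2: $6,100.46 +$129.00 interest = $6,229.46; pay $795.30 → $5,434.16
Quarter 3: $5,434.16 +$115.00 interest = $5,549.16; pay $1,049.78 → $4,499.38
Quarter 4: $4,499.38 +$95.00 interest = $4,594.38; pay $1,304.26 → $3,290.12
Quarter 5: $3,290.12 +$70.00 interest = $3,360.12; pay $1,558.74 → $1,801.38
Quarter 6: $1,801.38 +$38.00 interest = $1,839.38; pay $1,813.22 → $26.16
Quarter 7: $26.16 +$1.00 interest = $27.16; pay $27.16 → $0.00
Balance reaches $0.00 in quarter 7.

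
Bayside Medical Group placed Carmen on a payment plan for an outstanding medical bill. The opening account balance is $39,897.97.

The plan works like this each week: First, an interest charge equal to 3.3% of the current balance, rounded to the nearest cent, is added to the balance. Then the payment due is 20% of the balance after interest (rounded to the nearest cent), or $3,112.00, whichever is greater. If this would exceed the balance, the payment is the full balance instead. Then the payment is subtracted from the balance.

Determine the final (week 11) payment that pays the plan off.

Week 1: $39,897.97 +$1,316.63 interest = $41,214.60; pay $8,242.92 → $32,971.68
Week 2: $32,971.68 +$1,088.07 interest = $34,059.75; pay $6,811.95 → $27,247.80
Week 3: $27,247.80 +$899.18 interest = $28,146.98; pay $5,629.40 → $22,517.58
Week 4: $22,517.58 +$743.08 interest = $23,260.66; pay $4,652.13 → $18,608.53
Week 5: $18,608.53 +$614.08 interest = $19,222.61; pay $3,844.52 → $15,378.09
Week 6: $15,378.09 +$507.48 interest = $15,885.57; pay $3,177.11 → $12,708.46
Week 7: $12,708.46 +$419.38 interest = $13,127.84; pay $3,112.00 → $10,015.84
Week 8: $10,015.84 +$330.52 interest = $10,346.36; pay $3,112.00 → $7,234.36
Week 9: $7,234.36 +$238.73 interest = $7,473.09; pay $3,112.00 → $4,361.09
Week 10: $4,361.09 +$143.92 interest = $4,505.01; pay $3,112.00 → $1,393.01
Week 11: $1,393.01 +$45.97 interest = $1,438.98; pay $1,438.98 → $0.00

$1,438.98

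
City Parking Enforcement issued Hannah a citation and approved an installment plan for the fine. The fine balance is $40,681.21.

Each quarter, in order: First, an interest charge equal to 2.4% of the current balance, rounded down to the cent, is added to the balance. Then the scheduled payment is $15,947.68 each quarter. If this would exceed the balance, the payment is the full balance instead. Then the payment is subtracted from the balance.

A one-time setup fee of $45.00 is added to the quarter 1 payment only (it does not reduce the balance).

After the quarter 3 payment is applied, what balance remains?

# | Opening | Interest | Payment | Fee | End bal
1 | $40,681.21 | $976.34 | $15,947.68 | $45.00 | $25,709.87
2 | $25,709.87 | $617.03 | $15,947.68 | — | $10,379.22
3 | $10,379.22 | $249.10 | $10,628.32 | — | $0.00

$0.00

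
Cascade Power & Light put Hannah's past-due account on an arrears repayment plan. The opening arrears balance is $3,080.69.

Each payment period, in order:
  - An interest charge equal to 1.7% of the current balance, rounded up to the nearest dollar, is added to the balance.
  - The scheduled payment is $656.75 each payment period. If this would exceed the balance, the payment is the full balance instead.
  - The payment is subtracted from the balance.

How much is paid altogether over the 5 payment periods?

$3,241.69

# | Opening | Interest | Payment | End bal
1 | $3,080.69 | $53.00 | $656.75 | $2,476.94
2 | $2,476.94 | $43.00 | $656.75 | $1,863.19
3 | $1,863.19 | $32.00 | $656.75 | $1,238.44
4 | $1,238.44 | $22.00 | $656.75 | $603.69
5 | $603.69 | $11.00 | $614.69 | $0.00
Total paid: $3,241.69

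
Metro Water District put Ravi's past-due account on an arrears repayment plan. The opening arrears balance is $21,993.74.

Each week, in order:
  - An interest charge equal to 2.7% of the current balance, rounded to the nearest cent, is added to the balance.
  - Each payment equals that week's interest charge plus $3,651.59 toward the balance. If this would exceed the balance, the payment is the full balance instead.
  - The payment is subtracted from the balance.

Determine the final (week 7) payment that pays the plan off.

$86.47

Week 1: opening $21,993.74; interest $593.83 → $22,587.57; payment $4,245.42; balance $18,342.15
Week 2: opening $18,342.15; interest $495.24 → $18,837.39; payment $4,146.83; balance $14,690.56
Week 3: opening $14,690.56; interest $396.65 → $15,087.21; payment $4,048.24; balance $11,038.97
Week 4: opening $11,038.97; interest $298.05 → $11,337.02; payment $3,949.64; balance $7,387.38
Week 5: opening $7,387.38; interest $199.46 → $7,586.84; payment $3,851.05; balance $3,735.79
Week 6: opening $3,735.79; interest $100.87 → $3,836.66; payment $3,752.46; balance $84.20
Week 7: opening $84.20; interest $2.27 → $86.47; payment $86.47; balance $0.00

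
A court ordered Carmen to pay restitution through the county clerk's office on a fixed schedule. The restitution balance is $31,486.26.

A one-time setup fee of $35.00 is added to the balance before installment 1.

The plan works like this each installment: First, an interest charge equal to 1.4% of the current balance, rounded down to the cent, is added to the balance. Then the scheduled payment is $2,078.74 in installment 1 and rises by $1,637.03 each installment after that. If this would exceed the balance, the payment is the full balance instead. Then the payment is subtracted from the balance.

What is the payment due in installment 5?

Installment 1: opening $31,521.26; interest $441.29 → $31,962.55; payment $2,078.74; balance $29,883.81
Installment 2: opening $29,883.81; interest $418.37 → $30,302.18; payment $3,715.77; balance $26,586.41
Installment 3: opening $26,586.41; interest $372.20 → $26,958.61; payment $5,352.80; balance $21,605.81
Installment 4: opening $21,605.81; interest $302.48 → $21,908.29; payment $6,989.83; balance $14,918.46
Installment 5: opening $14,918.46; interest $208.85 → $15,127.31; payment $8,626.86; balance $6,500.45

$8,626.86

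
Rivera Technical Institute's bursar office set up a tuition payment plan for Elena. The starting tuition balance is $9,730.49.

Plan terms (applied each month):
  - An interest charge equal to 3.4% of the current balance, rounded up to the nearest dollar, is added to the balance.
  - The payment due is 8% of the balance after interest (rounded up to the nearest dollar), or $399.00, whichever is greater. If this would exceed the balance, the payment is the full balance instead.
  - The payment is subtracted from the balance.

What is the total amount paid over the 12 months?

Month 1: opening $9,730.49; interest $331.00 → $10,061.49; payment $805.00; balance $9,256.49
Month 2: opening $9,256.49; interest $315.00 → $9,571.49; payment $766.00; balance $8,805.49
Month 3: opening $8,805.49; interest $300.00 → $9,105.49; payment $729.00; balance $8,376.49
Month 4: opening $8,376.49; interest $285.00 → $8,661.49; payment $693.00; balance $7,968.49
Month 5: opening $7,968.49; interest $271.00 → $8,239.49; payment $660.00; balance $7,579.49
Month 6: opening $7,579.49; interest $258.00 → $7,837.49; payment $627.00; balance $7,210.49
Month 7: opening $7,210.49; interest $246.00 → $7,456.49; payment $597.00; balance $6,859.49
Month 8: opening $6,859.49; interest $234.00 → $7,093.49; payment $568.00; balance $6,525.49
Month 9: opening $6,525.49; interest $222.00 → $6,747.49; payment $540.00; balance $6,207.49
Month 10: opening $6,207.49; interest $212.00 → $6,419.49; payment $514.00; balance $5,905.49
Month 11: opening $5,905.49; interest $201.00 → $6,106.49; payment $489.00; balance $5,617.49
Month 12: opening $5,617.49; interest $191.00 → $5,808.49; payment $465.00; balance $5,343.49
Total paid: $7,453.00

$7,453.00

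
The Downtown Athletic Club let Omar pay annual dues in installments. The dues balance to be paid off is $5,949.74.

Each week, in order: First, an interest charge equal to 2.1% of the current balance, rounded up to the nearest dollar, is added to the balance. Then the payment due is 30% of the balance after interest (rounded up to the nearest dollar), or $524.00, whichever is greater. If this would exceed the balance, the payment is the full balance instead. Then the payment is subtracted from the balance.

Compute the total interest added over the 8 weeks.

Week 1: opening $5,949.74; interest $125.00 → $6,074.74; payment $1,823.00; balance $4,251.74
Week 2: opening $4,251.74; interest $90.00 → $4,341.74; payment $1,303.00; balance $3,038.74
Week 3: opening $3,038.74; interest $64.00 → $3,102.74; payment $931.00; balance $2,171.74
Week 4: opening $2,171.74; interest $46.00 → $2,217.74; payment $666.00; balance $1,551.74
Week 5: opening $1,551.74; interest $33.00 → $1,584.74; payment $524.00; balance $1,060.74
Week 6: opening $1,060.74; interest $23.00 → $1,083.74; payment $524.00; balance $559.74
Week 7: opening $559.74; interest $12.00 → $571.74; payment $524.00; balance $47.74
Week 8: opening $47.74; interest $2.00 → $49.74; payment $49.74; balance $0.00
Total interest: $125.00 + $90.00 + $64.00 + $46.00 + $33.00 + $23.00 + $12.00 + $2.00 = $395.00

$395.00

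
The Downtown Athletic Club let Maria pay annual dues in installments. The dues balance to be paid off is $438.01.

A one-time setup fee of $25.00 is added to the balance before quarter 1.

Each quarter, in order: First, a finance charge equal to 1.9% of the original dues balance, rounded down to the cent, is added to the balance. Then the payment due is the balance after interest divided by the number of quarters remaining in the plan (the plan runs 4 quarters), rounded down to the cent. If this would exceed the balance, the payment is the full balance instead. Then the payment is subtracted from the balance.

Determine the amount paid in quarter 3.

$124.77

Quarter 1: opening $463.01; interest $8.32 → $471.33; payment $117.83; balance $353.50
Quarter 2: opening $353.50; interest $8.32 → $361.82; payment $120.60; balance $241.22
Quarter 3: opening $241.22; interest $8.32 → $249.54; payment $124.77; balance $124.77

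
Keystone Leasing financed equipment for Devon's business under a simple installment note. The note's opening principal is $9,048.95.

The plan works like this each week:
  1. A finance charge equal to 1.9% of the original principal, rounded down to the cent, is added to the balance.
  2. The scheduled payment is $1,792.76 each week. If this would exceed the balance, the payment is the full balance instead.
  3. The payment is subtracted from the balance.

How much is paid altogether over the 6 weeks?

Week 1: opening $9,048.95; interest $171.93 → $9,220.88; payment $1,792.76; balance $7,428.12
Week 2: opening $7,428.12; interest $171.93 → $7,600.05; payment $1,792.76; balance $5,807.29
Week 3: opening $5,807.29; interest $171.93 → $5,979.22; payment $1,792.76; balance $4,186.46
Week 4: opening $4,186.46; interest $171.93 → $4,358.39; payment $1,792.76; balance $2,565.63
Week 5: opening $2,565.63; interest $171.93 → $2,737.56; payment $1,792.76; balance $944.80
Week 6: opening $944.80; interest $171.93 → $1,116.73; payment $1,116.73; balance $0.00
Total paid: $10,080.53

$10,080.53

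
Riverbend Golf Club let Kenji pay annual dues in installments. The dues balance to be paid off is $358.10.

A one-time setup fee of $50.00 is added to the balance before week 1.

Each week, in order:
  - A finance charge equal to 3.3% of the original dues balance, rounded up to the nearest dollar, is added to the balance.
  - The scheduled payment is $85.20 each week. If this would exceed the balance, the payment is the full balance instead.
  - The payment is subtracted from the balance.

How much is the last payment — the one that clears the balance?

$54.10

# | Opening | Interest | Payment | End bal
1 | $408.10 | $12.00 | $85.20 | $334.90
2 | $334.90 | $12.00 | $85.20 | $261.70
3 | $261.70 | $12.00 | $85.20 | $188.50
4 | $188.50 | $12.00 | $85.20 | $115.30
5 | $115.30 | $12.00 | $85.20 | $42.10
6 | $42.10 | $12.00 | $54.10 | $0.00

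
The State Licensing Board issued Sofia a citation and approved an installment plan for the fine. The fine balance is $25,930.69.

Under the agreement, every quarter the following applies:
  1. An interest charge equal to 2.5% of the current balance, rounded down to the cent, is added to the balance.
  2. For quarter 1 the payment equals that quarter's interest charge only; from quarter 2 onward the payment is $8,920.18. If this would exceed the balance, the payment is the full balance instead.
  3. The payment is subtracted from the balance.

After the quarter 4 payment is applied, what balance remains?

Quarter 1: $25,930.69 +$648.26 interest = $26,578.95; pay $648.26 → $25,930.69
Quarter 2: $25,930.69 +$648.26 interest = $26,578.95; pay $8,920.18 → $17,658.77
Quarter 3: $17,658.77 +$441.46 interest = $18,100.23; pay $8,920.18 → $9,180.05
Quarter 4: $9,180.05 +$229.50 interest = $9,409.55; pay $8,920.18 → $489.37

$489.37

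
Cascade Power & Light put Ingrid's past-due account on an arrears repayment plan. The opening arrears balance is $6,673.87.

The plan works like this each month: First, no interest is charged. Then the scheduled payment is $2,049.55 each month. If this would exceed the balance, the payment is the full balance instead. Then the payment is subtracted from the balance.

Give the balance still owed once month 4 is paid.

$0.00

# | Opening | Payment | End bal
1 | $6,673.87 | $2,049.55 | $4,624.32
2 | $4,624.32 | $2,049.55 | $2,574.77
3 | $2,574.77 | $2,049.55 | $525.22
4 | $525.22 | $525.22 | $0.00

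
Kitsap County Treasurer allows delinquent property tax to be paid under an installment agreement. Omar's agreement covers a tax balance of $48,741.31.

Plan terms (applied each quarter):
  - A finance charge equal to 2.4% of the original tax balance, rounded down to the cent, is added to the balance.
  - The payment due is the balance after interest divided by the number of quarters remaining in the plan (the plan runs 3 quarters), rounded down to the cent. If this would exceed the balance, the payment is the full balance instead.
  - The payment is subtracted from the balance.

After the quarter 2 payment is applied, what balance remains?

$17,221.93

Quarter 1: opening $48,741.31; interest $1,169.79 → $49,911.10; payment $16,637.03; balance $33,274.07
Quarter 2: opening $33,274.07; interest $1,169.79 → $34,443.86; payment $17,221.93; balance $17,221.93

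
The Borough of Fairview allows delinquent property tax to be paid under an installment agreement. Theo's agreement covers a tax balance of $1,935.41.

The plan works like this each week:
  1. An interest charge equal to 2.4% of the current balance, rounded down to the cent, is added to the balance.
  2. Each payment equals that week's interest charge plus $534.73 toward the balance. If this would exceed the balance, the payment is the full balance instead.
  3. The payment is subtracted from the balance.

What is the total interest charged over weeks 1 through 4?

$108.77

Week 1: $1,935.41 +$46.44 interest = $1,981.85; pay $581.17 → $1,400.68
Week 2: $1,400.68 +$33.61 interest = $1,434.29; pay $568.34 → $865.95
Week 3: $865.95 +$20.78 interest = $886.73; pay $555.51 → $331.22
Week 4: $331.22 +$7.94 interest = $339.16; pay $339.16 → $0.00
Total interest: $46.44 + $33.61 + $20.78 + $7.94 = $108.77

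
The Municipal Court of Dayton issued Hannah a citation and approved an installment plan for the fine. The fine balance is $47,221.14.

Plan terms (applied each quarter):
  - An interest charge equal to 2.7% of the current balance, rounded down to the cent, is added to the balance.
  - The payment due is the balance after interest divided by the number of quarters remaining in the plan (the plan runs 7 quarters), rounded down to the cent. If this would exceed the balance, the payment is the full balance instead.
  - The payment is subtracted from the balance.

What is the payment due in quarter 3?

Quarter 1: opening $47,221.14; interest $1,274.97 → $48,496.11; payment $6,928.01; balance $41,568.10
Quarter 2: opening $41,568.10; interest $1,122.33 → $42,690.43; payment $7,115.07; balance $35,575.36
Quarter 3: opening $35,575.36; interest $960.53 → $36,535.89; payment $7,307.17; balance $29,228.72

$7,307.17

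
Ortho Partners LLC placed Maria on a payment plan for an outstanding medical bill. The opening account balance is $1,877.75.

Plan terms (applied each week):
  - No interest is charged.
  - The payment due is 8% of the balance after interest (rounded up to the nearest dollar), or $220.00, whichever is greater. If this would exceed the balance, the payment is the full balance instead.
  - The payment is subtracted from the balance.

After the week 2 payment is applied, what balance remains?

$1,437.75

Week 1: $1,877.75 − $220.00 → $1,657.75
Week 2: $1,657.75 − $220.00 → $1,437.75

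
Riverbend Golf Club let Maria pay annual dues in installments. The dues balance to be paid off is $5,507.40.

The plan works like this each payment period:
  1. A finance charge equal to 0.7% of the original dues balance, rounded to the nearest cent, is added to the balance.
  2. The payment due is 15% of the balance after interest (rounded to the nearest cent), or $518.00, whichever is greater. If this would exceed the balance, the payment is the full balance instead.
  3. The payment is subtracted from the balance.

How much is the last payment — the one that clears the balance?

Payment period 1: opening $5,507.40; interest $38.55 → $5,545.95; payment $831.89; balance $4,714.06
Payment period 2: opening $4,714.06; interest $38.55 → $4,752.61; payment $712.89; balance $4,039.72
Payment period 3: opening $4,039.72; interest $38.55 → $4,078.27; payment $611.74; balance $3,466.53
Payment period 4: opening $3,466.53; interest $38.55 → $3,505.08; payment $525.76; balance $2,979.32
Payment period 5: opening $2,979.32; interest $38.55 → $3,017.87; payment $518.00; balance $2,499.87
Payment period 6: opening $2,499.87; interest $38.55 → $2,538.42; payment $518.00; balance $2,020.42
Payment period 7: opening $2,020.42; interest $38.55 → $2,058.97; payment $518.00; balance $1,540.97
Payment period 8: opening $1,540.97; interest $38.55 → $1,579.52; payment $518.00; balance $1,061.52
Payment period 9: opening $1,061.52; interest $38.55 → $1,100.07; payment $518.00; balance $582.07
Payment period 10: opening $582.07; interest $38.55 → $620.62; payment $518.00; balance $102.62
Payment period 11: opening $102.62; interest $38.55 → $141.17; payment $141.17; balance $0.00

$141.17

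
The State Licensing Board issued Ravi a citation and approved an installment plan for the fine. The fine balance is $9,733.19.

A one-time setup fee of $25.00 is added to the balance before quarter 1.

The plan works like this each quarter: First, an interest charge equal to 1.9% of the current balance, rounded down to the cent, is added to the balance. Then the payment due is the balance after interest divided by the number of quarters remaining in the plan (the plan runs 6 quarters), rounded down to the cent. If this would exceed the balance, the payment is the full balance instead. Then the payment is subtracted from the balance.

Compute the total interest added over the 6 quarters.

Quarter 1: $9,758.19 +$185.40 interest = $9,943.59; pay $1,657.26 → $8,286.33
Quarter 2: $8,286.33 +$157.44 interest = $8,443.77; pay $1,688.75 → $6,755.02
Quarter 3: $6,755.02 +$128.34 interest = $6,883.36; pay $1,720.84 → $5,162.52
Quarter 4: $5,162.52 +$98.08 interest = $5,260.60; pay $1,753.53 → $3,507.07
Quarter 5: $3,507.07 +$66.63 interest = $3,573.70; pay $1,786.85 → $1,786.85
Quarter 6: $1,786.85 +$33.95 interest = $1,820.80; pay $1,820.80 → $0.00
Total interest: $185.40 + $157.44 + $128.34 + $98.08 + $66.63 + $33.95 = $669.84

$669.84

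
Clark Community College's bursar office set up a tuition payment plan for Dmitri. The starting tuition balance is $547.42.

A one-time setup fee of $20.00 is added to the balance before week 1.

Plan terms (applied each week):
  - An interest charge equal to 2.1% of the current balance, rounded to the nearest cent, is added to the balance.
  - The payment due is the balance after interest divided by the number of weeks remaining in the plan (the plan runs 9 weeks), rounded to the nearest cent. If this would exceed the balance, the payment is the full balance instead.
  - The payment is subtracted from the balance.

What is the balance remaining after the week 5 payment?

$279.81

Week 1: opening $567.42; interest $11.92 → $579.34; payment $64.37; balance $514.97
Week 2: opening $514.97; interest $10.81 → $525.78; payment $65.72; balance $460.06
Week 3: opening $460.06; interest $9.66 → $469.72; payment $67.10; balance $402.62
Week 4: opening $402.62; interest $8.46 → $411.08; payment $68.51; balance $342.57
Week 5: opening $342.57; interest $7.19 → $349.76; payment $69.95; balance $279.81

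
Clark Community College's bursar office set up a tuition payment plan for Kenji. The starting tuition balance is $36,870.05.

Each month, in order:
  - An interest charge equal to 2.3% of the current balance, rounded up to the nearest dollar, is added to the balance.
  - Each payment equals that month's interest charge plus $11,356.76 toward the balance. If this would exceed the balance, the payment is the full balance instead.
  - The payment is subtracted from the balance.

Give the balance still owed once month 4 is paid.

Month 1: opening $36,870.05; interest $849.00 → $37,719.05; payment $12,205.76; balance $25,513.29
Month 2: opening $25,513.29; interest $587.00 → $26,100.29; payment $11,943.76; balance $14,156.53
Month 3: opening $14,156.53; interest $326.00 → $14,482.53; payment $11,682.76; balance $2,799.77
Month 4: opening $2,799.77; interest $65.00 → $2,864.77; payment $2,864.77; balance $0.00

$0.00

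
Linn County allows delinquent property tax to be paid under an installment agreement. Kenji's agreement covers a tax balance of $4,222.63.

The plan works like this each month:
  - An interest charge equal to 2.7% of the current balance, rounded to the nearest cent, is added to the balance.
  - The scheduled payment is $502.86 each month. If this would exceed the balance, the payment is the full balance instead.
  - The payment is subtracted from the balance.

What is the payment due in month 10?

Month 1: $4,222.63 +$114.01 interest = $4,336.64; pay $502.86 → $3,833.78
Month 2: $3,833.78 +$103.51 interest = $3,937.29; pay $502.86 → $3,434.43
Month 3: $3,434.43 +$92.73 interest = $3,527.16; pay $502.86 → $3,024.30
Month 4: $3,024.30 +$81.66 interest = $3,105.96; pay $502.86 → $2,603.10
Month 5: $2,603.10 +$70.28 interest = $2,673.38; pay $502.86 → $2,170.52
Month 6: $2,170.52 +$58.60 interest = $2,229.12; pay $502.86 → $1,726.26
Month 7: $1,726.26 +$46.61 interest = $1,772.87; pay $502.86 → $1,270.01
Month 8: $1,270.01 +$34.29 interest = $1,304.30; pay $502.86 → $801.44
Month 9: $801.44 +$21.64 interest = $823.08; pay $502.86 → $320.22
Month 10: $320.22 +$8.65 interest = $328.87; pay $328.87 → $0.00

$328.87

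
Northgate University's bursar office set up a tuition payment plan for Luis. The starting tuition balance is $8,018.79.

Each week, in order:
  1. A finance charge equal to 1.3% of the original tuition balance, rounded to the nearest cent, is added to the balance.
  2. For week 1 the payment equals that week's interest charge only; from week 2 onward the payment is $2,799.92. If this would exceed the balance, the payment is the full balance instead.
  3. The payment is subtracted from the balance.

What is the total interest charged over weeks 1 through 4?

Week 1: $8,018.79 +$104.24 interest = $8,123.03; pay $104.24 → $8,018.79
Week 2: $8,018.79 +$104.24 interest = $8,123.03; pay $2,799.92 → $5,323.11
Week 3: $5,323.11 +$104.24 interest = $5,427.35; pay $2,799.92 → $2,627.43
Week 4: $2,627.43 +$104.24 interest = $2,731.67; pay $2,731.67 → $0.00
Total interest: $104.24 + $104.24 + $104.24 + $104.24 = $416.96

$416.96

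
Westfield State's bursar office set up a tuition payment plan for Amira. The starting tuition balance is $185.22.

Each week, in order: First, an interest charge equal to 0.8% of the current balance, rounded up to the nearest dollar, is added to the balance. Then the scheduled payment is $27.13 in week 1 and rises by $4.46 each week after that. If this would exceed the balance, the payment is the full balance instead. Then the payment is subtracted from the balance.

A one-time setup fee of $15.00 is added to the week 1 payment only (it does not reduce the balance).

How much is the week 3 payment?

$36.05

Week 1: opening $185.22; interest $2.00 → $187.22; payment $27.13 (+ $15.00 fee); balance $160.09
Week 2: opening $160.09; interest $2.00 → $162.09; payment $31.59; balance $130.50
Week 3: opening $130.50; interest $2.00 → $132.50; payment $36.05; balance $96.45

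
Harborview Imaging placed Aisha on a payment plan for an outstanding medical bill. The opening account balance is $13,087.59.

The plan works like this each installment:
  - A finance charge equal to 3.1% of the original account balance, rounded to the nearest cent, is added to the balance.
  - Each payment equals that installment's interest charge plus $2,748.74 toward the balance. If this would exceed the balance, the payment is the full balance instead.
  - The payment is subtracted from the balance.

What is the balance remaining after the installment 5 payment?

$0.00

# | Opening | Interest | Payment | End bal
1 | $13,087.59 | $405.72 | $3,154.46 | $10,338.85
2 | $10,338.85 | $405.72 | $3,154.46 | $7,590.11
3 | $7,590.11 | $405.72 | $3,154.46 | $4,841.37
4 | $4,841.37 | $405.72 | $3,154.46 | $2,092.63
5 | $2,092.63 | $405.72 | $2,498.35 | $0.00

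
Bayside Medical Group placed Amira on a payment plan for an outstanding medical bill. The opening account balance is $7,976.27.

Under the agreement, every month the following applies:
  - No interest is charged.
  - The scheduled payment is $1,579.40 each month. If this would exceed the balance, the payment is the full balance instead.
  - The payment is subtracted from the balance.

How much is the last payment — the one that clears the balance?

$79.27

# | Opening | Payment | End bal
1 | $7,976.27 | $1,579.40 | $6,396.87
2 | $6,396.87 | $1,579.40 | $4,817.47
3 | $4,817.47 | $1,579.40 | $3,238.07
4 | $3,238.07 | $1,579.40 | $1,658.67
5 | $1,658.67 | $1,579.40 | $79.27
6 | $79.27 | $79.27 | $0.00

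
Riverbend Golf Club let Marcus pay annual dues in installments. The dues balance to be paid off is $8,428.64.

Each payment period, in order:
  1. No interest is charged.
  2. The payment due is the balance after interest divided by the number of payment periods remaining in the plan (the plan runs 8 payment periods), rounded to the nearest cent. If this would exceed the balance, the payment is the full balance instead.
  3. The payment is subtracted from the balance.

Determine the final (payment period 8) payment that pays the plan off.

$1,053.58

Payment period 1: $8,428.64 − $1,053.58 → $7,375.06
Payment period 2: $7,375.06 − $1,053.58 → $6,321.48
Payment period 3: $6,321.48 − $1,053.58 → $5,267.90
Payment period 4: $5,267.90 − $1,053.58 → $4,214.32
Payment period 5: $4,214.32 − $1,053.58 → $3,160.74
Payment period 6: $3,160.74 − $1,053.58 → $2,107.16
Payment period 7: $2,107.16 − $1,053.58 → $1,053.58
Payment period 8: $1,053.58 − $1,053.58 → $0.00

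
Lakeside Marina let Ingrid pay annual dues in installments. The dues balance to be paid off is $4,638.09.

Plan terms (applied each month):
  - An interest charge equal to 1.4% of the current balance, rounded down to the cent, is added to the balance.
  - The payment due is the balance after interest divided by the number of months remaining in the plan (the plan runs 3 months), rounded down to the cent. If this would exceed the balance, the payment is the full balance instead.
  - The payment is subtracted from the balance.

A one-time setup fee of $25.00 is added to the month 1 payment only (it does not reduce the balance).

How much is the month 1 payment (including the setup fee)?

$1,592.67

Month 1: opening $4,638.09; interest $64.93 → $4,703.02; payment $1,567.67 (+ $25.00 fee); balance $3,135.35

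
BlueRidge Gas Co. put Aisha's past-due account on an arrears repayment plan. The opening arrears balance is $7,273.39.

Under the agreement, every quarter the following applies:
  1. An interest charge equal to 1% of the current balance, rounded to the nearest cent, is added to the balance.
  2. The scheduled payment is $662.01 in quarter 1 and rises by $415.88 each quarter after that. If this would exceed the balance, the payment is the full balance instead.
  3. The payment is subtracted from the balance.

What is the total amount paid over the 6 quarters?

Quarter 1: opening $7,273.39; interest $72.73 → $7,346.12; payment $662.01; balance $6,684.11
Quarter 2: opening $6,684.11; interest $66.84 → $6,750.95; payment $1,077.89; balance $5,673.06
Quarter 3: opening $5,673.06; interest $56.73 → $5,729.79; payment $1,493.77; balance $4,236.02
Quarter 4: opening $4,236.02; interest $42.36 → $4,278.38; payment $1,909.65; balance $2,368.73
Quarter 5: opening $2,368.73; interest $23.69 → $2,392.42; payment $2,325.53; balance $66.89
Quarter 6: opening $66.89; interest $0.67 → $67.56; payment $67.56; balance $0.00
Total paid: $7,536.41

$7,536.41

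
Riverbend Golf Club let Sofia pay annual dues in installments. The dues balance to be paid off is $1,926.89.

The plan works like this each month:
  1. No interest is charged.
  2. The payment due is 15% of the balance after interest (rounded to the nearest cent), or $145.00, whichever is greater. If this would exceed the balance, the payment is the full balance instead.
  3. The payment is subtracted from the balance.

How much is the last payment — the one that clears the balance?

$129.97

# | Opening | Payment | End bal
1 | $1,926.89 | $289.03 | $1,637.86
2 | $1,637.86 | $245.68 | $1,392.18
3 | $1,392.18 | $208.83 | $1,183.35
4 | $1,183.35 | $177.50 | $1,005.85
5 | $1,005.85 | $150.88 | $854.97
6 | $854.97 | $145.00 | $709.97
7 | $709.97 | $145.00 | $564.97
8 | $564.97 | $145.00 | $419.97
9 | $419.97 | $145.00 | $274.97
10 | $274.97 | $145.00 | $129.97
11 | $129.97 | $129.97 | $0.00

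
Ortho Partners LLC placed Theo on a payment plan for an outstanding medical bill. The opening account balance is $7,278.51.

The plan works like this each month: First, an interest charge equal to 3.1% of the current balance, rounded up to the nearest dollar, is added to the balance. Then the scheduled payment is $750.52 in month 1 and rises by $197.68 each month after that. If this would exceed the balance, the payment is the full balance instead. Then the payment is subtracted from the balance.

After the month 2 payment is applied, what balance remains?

$6,015.79

Month 1: $7,278.51 +$226.00 interest = $7,504.51; pay $750.52 → $6,753.99
Month 2: $6,753.99 +$210.00 interest = $6,963.99; pay $948.20 → $6,015.79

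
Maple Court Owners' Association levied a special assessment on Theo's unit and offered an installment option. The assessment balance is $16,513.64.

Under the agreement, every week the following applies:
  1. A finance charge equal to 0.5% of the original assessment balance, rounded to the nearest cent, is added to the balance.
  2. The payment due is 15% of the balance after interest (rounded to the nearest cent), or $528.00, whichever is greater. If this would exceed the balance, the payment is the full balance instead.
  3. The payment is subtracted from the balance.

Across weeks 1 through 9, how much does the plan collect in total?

$13,072.41

# | Opening | Interest | Payment | End bal
1 | $16,513.64 | $82.57 | $2,489.43 | $14,106.78
2 | $14,106.78 | $82.57 | $2,128.40 | $12,060.95
3 | $12,060.95 | $82.57 | $1,821.53 | $10,321.99
4 | $10,321.99 | $82.57 | $1,560.68 | $8,843.88
5 | $8,843.88 | $82.57 | $1,338.97 | $7,587.48
6 | $7,587.48 | $82.57 | $1,150.51 | $6,519.54
7 | $6,519.54 | $82.57 | $990.32 | $5,611.79
8 | $5,611.79 | $82.57 | $854.15 | $4,840.21
9 | $4,840.21 | $82.57 | $738.42 | $4,184.36
Total paid: $13,072.41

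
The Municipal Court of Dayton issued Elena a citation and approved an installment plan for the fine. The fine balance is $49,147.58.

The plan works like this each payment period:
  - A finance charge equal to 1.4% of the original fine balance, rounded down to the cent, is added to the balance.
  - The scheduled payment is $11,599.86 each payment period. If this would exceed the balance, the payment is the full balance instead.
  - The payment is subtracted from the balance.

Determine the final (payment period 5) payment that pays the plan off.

$6,188.44

Payment period 1: $49,147.58 +$688.06 interest = $49,835.64; pay $11,599.86 → $38,235.78
Payment period 2: $38,235.78 +$688.06 interest = $38,923.84; pay $11,599.86 → $27,323.98
Payment period 3: $27,323.98 +$688.06 interest = $28,012.04; pay $11,599.86 → $16,412.18
Payment period 4: $16,412.18 +$688.06 interest = $17,100.24; pay $11,599.86 → $5,500.38
Payment period 5: $5,500.38 +$688.06 interest = $6,188.44; pay $6,188.44 → $0.00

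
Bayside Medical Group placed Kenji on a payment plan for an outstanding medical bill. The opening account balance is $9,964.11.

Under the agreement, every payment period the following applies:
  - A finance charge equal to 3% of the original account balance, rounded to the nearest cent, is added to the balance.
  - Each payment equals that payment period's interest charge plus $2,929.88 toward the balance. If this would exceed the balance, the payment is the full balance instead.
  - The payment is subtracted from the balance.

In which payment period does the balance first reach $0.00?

Payment period 1: opening $9,964.11; interest $298.92 → $10,263.03; payment $3,228.80; balance $7,034.23
Payment period 2: opening $7,034.23; interest $298.92 → $7,333.15; payment $3,228.80; balance $4,104.35
Payment period 3: opening $4,104.35; interest $298.92 → $4,403.27; payment $3,228.80; balance $1,174.47
Payment period 4: opening $1,174.47; interest $298.92 → $1,473.39; payment $1,473.39; balance $0.00
Balance reaches $0.00 in payment period 4.

4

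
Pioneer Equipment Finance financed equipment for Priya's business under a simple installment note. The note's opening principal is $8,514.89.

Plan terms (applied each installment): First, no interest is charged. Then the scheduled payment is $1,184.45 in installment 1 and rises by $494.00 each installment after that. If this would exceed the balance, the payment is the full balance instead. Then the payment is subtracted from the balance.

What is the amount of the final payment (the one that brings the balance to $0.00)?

# | Opening | Payment | End bal
1 | $8,514.89 | $1,184.45 | $7,330.44
2 | $7,330.44 | $1,678.45 | $5,651.99
3 | $5,651.99 | $2,172.45 | $3,479.54
4 | $3,479.54 | $2,666.45 | $813.09
5 | $813.09 | $813.09 | $0.00

$813.09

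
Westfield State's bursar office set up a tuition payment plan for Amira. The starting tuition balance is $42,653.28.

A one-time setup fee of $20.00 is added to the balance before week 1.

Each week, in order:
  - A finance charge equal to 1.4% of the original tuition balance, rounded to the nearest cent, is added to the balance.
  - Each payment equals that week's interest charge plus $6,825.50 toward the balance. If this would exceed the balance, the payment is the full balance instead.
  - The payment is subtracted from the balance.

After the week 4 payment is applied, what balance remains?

# | Opening | Interest | Payment | End bal
1 | $42,673.28 | $597.15 | $7,422.65 | $35,847.78
2 | $35,847.78 | $597.15 | $7,422.65 | $29,022.28
3 | $29,022.28 | $597.15 | $7,422.65 | $22,196.78
4 | $22,196.78 | $597.15 | $7,422.65 | $15,371.28

$15,371.28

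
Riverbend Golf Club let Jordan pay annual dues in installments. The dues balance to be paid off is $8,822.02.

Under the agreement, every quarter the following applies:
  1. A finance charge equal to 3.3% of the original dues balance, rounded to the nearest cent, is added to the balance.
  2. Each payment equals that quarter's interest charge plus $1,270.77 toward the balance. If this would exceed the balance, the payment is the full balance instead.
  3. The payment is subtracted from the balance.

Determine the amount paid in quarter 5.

Quarter 1: opening $8,822.02; interest $291.13 → $9,113.15; payment $1,561.90; balance $7,551.25
Quarter 2: opening $7,551.25; interest $291.13 → $7,842.38; payment $1,561.90; balance $6,280.48
Quarter 3: opening $6,280.48; interest $291.13 → $6,571.61; payment $1,561.90; balance $5,009.71
Quarter 4: opening $5,009.71; interest $291.13 → $5,300.84; payment $1,561.90; balance $3,738.94
Quarter 5: opening $3,738.94; interest $291.13 → $4,030.07; payment $1,561.90; balance $2,468.17

$1,561.90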